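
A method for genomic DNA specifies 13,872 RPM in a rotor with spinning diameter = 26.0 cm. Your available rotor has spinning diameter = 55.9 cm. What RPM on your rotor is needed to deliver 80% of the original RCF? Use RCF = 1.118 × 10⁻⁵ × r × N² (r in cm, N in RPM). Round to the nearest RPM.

≈ 8462 RPM

Original rotor: r = 26.0 / 2 = 13 cm
RCF = 1.118 × 10⁻⁵ × r × N²
RCF_original = 1.118 × 10⁻⁵ × 13 × (13872)² = 1.118 × 10⁻⁵ × 13 × 192,432,384 ≈ 27,968.1 × g
Target RCF = 0.8 × 27,968.1 ≈ 22,374.5 × g
Your rotor: r = 55.9 / 2 = 27.95 cm
22,374.5 = 1.118 × 10⁻⁵ × 27.95 × N²
N² = 22,374.5 / (31.2481 × 10⁻⁵) = 71,602,753
N ≈ √71,602,753 ≈ 8,461.8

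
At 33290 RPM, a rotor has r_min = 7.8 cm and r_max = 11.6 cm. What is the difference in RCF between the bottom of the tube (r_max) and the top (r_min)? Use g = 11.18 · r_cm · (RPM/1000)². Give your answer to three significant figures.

ΔRCF = 11.18 × (r_max − r_min) × (N/1000)² = 11.18 × 3.8 × 1,108.2241 ≈ 47,081.8

ΔRCF ≈ 47100 × g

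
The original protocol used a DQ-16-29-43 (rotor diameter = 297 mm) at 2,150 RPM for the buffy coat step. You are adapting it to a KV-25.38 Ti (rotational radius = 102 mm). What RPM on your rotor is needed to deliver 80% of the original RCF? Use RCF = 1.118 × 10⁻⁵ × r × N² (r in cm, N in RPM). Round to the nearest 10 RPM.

Original rotor: r = 297 mm / 2 = 148.5 mm = 14.85 cm
RCF = 1.118 × 10⁻⁵ × r × N²
RCF_original = 1.118 × 10⁻⁵ × 14.85 × (2150)² = 1.118 × 10⁻⁵ × 14.85 × 4,622,500 ≈ 767.4 × g
Target RCF = 0.8 × 767.4 ≈ 613.9 × g
Your rotor: r = 102 mm = 10.2 cm
613.9 = 1.118 × 10⁻⁵ × 10.2 × N²
N² = 613.9 / (11.4036 × 10⁻⁵) = 5,383,388
N ≈ √5,383,388 ≈ 2,320.2

≈ 2320 RPM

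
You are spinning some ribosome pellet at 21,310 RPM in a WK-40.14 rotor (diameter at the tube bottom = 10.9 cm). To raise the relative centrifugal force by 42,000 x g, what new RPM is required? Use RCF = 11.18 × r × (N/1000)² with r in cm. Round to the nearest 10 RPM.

33810 RPM

r = 10.9 / 2 = 5.45 cm
Current RCF = 11.18 × 5.45 × (21.31)² = 11.18 × 5.45 × 454.1161 ≈ 27,669.7 × g
Target RCF = 27,669.7 + 42,000 = 69,669.7 × g
(N/1000)² = 69,669.7 / 60.931 = 1143.42
N = 1000 × √1143.42 ≈ 33,814.5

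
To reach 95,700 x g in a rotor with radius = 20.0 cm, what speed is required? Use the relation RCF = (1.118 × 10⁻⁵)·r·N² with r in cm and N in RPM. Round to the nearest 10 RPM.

20690 RPM

95,700 = 1.118 × 10⁻⁵ × 20 × N²
N² = 95,700 / (22.36 × 10⁻⁵) = 427,996,422
N ≈ √427,996,422 ≈ 20,688.1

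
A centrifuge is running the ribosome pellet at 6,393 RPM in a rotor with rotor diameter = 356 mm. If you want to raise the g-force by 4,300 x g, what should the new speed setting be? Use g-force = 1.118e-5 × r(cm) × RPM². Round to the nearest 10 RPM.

7900 RPM

r = 356 mm / 2 = 178 mm = 17.8 cm
Current RCF = 1.118 × 10⁻⁵ × 17.8 × (6393)² = 1.118 × 10⁻⁵ × 17.8 × 40,870,449 ≈ 8,133.4 × g
Target RCF = 8,133.4 + 4,300 = 12,433.4 × g
N² = 12,433.4 / (19.9004 × 10⁻⁵) = 62,478,141
N ≈ √62,478,141 ≈ 7,904.3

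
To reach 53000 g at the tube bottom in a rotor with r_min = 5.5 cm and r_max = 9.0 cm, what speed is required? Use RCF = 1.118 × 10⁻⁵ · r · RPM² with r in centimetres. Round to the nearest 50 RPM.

Use r_max = 9.0 cm.
53,000 = 1.118 × 10⁻⁵ × 9 × N²
N² = 53,000 / (10.062 × 10⁻⁵) = 526,734,248
N ≈ √526,734,248 ≈ 22,950.7

≈ 22950 RPM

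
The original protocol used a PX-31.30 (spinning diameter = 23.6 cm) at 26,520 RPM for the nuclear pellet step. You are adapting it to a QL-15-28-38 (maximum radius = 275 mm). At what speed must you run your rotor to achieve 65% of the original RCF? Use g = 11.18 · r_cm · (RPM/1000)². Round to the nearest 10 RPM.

Original rotor: r = 23.6 / 2 = 11.8 cm
RCF_original = 11.18 × 11.8 × (26.52)² = 11.18 × 11.8 × 703.3104 ≈ 92,783.5 × g
Target RCF = 0.65 × 92,783.5 ≈ 60,309.3 × g
Your rotor: r = 275 mm = 27.5 cm
60,309.3 = 11.18 × 27.5 × (N/1000)²
(N/1000)² = 60,309.3 / 307.45 = 196.1597
N = 1000 × √196.1597 ≈ 14,005.7

14010 RPM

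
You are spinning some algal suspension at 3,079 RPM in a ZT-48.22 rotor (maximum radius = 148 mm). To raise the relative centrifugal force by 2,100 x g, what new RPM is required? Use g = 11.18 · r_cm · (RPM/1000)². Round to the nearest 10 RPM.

4710 RPM

r = 148 mm = 14.8 cm
Current RCF = 11.18 × 14.8 × (3.079)² = 11.18 × 14.8 × 9.480241 ≈ 1,568.6 × g
Target RCF = 1,568.6 + 2,100 = 3,668.6 × g
(N/1000)² = 3,668.6 / 165.464 = 22.17159
N = 1000 × √22.17159 ≈ 4,708.7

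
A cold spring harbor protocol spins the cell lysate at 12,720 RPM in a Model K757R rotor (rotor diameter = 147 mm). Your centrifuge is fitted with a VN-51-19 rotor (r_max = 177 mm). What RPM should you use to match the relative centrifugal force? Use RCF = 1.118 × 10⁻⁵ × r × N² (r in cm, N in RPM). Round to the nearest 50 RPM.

Original rotor: r = 147 mm / 2 = 73.5 mm = 7.35 cm
RCF = 1.118 × 10⁻⁵ × r × N²
RCF_original = 1.118 × 10⁻⁵ × 7.35 × (12720)² = 1.118 × 10⁻⁵ × 7.35 × 161,798,400 ≈ 13,295.5 × g
Your rotor: r = 177 mm = 17.7 cm
13,295.5 = 1.118 × 10⁻⁵ × 17.7 × N²
N² = 13,295.5 / (19.7886 × 10⁻⁵) = 67,187,674
N ≈ √67,187,674 ≈ 8,196.8

≈ 8200 RPM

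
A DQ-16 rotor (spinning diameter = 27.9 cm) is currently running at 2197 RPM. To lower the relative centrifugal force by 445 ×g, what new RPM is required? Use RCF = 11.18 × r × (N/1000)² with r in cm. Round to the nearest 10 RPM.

1400 RPM

r = 27.9 / 2 = 13.95 cm
Current RCF = 11.18 × 13.95 × (2.197)² = 11.18 × 13.95 × 4.826809 ≈ 752.8 × g
Target RCF = 752.8 − 445 = 307.8 × g
(N/1000)² = 307.8 / 155.961 = 1.97357
N = 1000 × √1.97357 ≈ 1,404.8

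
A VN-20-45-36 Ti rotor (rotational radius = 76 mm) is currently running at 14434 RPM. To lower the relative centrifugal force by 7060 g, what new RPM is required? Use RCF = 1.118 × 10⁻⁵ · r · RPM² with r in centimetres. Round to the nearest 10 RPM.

11190 RPM

r = 76 mm = 7.6 cm
Current RCF = 1.118 × 10⁻⁵ × 7.6 × (14434)² = 1.118 × 10⁻⁵ × 7.6 × 208,340,356 ≈ 17,702.3 × g
Target RCF = 17,702.3 − 7,060 = 10,642.3 × g
N² = 10,642.3 / (8.4968 × 10⁻⁵) = 125,250,683
N ≈ √125,250,683 ≈ 11,191.5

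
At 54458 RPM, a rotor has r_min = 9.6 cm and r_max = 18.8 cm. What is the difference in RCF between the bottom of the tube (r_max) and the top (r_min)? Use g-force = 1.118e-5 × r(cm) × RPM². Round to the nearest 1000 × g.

305000 g

ΔRCF = 1.118 × 10⁻⁵ × (r_max − r_min) × N² = 1.118 × 10⁻⁵ × 9.2 × 2,965,673,764 ≈ 305,037.3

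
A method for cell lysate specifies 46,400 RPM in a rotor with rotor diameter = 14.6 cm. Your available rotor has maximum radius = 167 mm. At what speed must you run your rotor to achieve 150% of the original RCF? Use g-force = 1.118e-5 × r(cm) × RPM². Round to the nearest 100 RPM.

≈ 37600 RPM

Original rotor: r = 14.6 / 2 = 7.3 cm
RCF_original = 1.118 × 10⁻⁵ × 7.3 × (46400)² = 1.118 × 10⁻⁵ × 7.3 × 2,152,960,000 ≈ 175,711.7 × g
Target RCF = 1.5 × 175,711.7 ≈ 263,567.6 × g
Your rotor: r = 167 mm = 16.7 cm
263,567.6 = 1.118 × 10⁻⁵ × 16.7 × N²
N² = 263,567.6 / (18.6706 × 10⁻⁵) = 1,411,671,826
N ≈ √1,411,671,826 ≈ 37,572.2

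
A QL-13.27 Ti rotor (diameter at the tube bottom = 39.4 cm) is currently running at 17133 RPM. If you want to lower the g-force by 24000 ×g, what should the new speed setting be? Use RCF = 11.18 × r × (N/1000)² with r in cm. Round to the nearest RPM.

r = 39.4 / 2 = 19.7 cm
Current RCF = 11.18 × 19.7 × (17.133)² = 11.18 × 19.7 × 293.539689 ≈ 64,650.9 × g
Target RCF = 64,650.9 − 24,000 = 40,650.9 × g
(N/1000)² = 40,650.9 / 220.246 = 184.5704
N = 1000 × √184.5704 ≈ 13,585.7

≈ 13586 RPM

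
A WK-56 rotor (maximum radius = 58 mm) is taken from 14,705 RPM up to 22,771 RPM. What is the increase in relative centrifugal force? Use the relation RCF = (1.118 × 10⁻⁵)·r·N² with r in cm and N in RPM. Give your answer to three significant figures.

r = 58 mm = 5.8 cm
RCF₁ = 1.118 × 10⁻⁵ × 5.8 × (14705)² = 1.118 × 10⁻⁵ × 5.8 × 216,237,025 ≈ 14,021.7 × g
RCF₂ = 1.118 × 10⁻⁵ × 5.8 × (22771)² = 1.118 × 10⁻⁵ × 5.8 × 518,518,441 ≈ 33,622.8 × g
Increase = 33,622.8 − 14,021.7 = 19,601.1

≈ 19600 × g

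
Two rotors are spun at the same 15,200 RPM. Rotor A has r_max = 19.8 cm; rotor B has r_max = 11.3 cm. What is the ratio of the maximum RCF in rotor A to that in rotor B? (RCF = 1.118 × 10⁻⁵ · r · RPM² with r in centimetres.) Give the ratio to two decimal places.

At fixed N, RCF ∝ r, so RCF_A/RCF_B = r_A/r_B = 19.8 / 11.3 = 1.7522.

1.75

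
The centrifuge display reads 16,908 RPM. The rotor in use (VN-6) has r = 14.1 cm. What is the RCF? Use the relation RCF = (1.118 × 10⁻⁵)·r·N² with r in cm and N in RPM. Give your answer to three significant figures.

≈ 45100 g

RCF = 1.118 × 10⁻⁵ × r × N²
RCF = 1.118 × 10⁻⁵ × 14.1 × (16908)² = 1.118 × 10⁻⁵ × 14.1 × 285,880,464 ≈ 45,065.6 × g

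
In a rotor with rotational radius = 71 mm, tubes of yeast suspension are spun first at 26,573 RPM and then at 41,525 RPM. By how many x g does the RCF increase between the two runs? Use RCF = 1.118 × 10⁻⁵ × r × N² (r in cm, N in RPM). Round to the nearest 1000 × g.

r = 71 mm = 7.1 cm
RCF₁ = 1.118 × 10⁻⁵ × 7.1 × (26573)² = 1.118 × 10⁻⁵ × 7.1 × 706,124,329 ≈ 56,050.7 × g
RCF₂ = 1.118 × 10⁻⁵ × 7.1 × (41525)² = 1.118 × 10⁻⁵ × 7.1 × 1,724,325,625 ≈ 136,873.5 × g
Increase = 136,873.5 − 56,050.7 = 80,822.8

≈ 81000 x g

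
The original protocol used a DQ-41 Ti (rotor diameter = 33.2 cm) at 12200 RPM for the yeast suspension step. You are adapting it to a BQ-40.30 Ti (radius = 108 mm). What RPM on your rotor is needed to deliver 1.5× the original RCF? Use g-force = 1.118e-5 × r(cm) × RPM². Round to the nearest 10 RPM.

18520 RPM

Original rotor: r = 33.2 / 2 = 16.6 cm
RCF = 1.118 × 10⁻⁵ × r × N²
RCF_original = 1.118 × 10⁻⁵ × 16.6 × (12200)² = 1.118 × 10⁻⁵ × 16.6 × 148,840,000 ≈ 27,622.9 × g
Target RCF = 1.5 × 27,622.9 ≈ 41,434.4 × g
Your rotor: r = 108 mm = 10.8 cm
41,434.4 = 1.118 × 10⁻⁵ × 10.8 × N²
N² = 41,434.4 / (12.0744 × 10⁻⁵) = 343,159,080
N ≈ √343,159,080 ≈ 18,524.6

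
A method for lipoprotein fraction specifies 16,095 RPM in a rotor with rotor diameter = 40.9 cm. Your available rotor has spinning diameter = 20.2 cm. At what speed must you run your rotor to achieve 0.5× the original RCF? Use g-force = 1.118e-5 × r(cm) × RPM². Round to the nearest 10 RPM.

16190 RPM

Original rotor: r = 40.9 / 2 = 20.45 cm
RCF = 1.118 × 10⁻⁵ × r × N²
RCF_original = 1.118 × 10⁻⁵ × 20.45 × (16095)² = 1.118 × 10⁻⁵ × 20.45 × 259,049,025 ≈ 59,226.6 × g
Target RCF = 0.5 × 59,226.6 ≈ 29,613.3 × g
Your rotor: r = 20.2 / 2 = 10.1 cm
29,613.3 = 1.118 × 10⁻⁵ × 10.1 × N²
N² = 29,613.3 / (11.2918 × 10⁻⁵) = 262,254,911
N ≈ √262,254,911 ≈ 16,194.3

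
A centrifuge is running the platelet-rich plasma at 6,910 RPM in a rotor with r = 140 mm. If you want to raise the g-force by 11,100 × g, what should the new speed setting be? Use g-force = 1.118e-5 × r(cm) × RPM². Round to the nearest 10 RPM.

r = 140 mm = 14.0 cm
Current RCF = 1.118 × 10⁻⁵ × 14 × (6910)² = 1.118 × 10⁻⁵ × 14 × 47,748,100 ≈ 7,473.5 × g
Target RCF = 7,473.5 + 11,100 = 18,573.5 × g
N² = 18,573.5 / (15.652 × 10⁻⁵) = 118,665,346
N ≈ √118,665,346 ≈ 10,893.4

≈ 10890 RPM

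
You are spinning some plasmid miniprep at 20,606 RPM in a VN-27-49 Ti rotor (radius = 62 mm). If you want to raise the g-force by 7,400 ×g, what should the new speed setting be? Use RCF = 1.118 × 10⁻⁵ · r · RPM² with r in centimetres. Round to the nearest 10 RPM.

23050 RPM

r = 62 mm = 6.2 cm
Current RCF = 1.118 × 10⁻⁵ × 6.2 × (20606)² = 1.118 × 10⁻⁵ × 6.2 × 424,607,236 ≈ 29,432.1 × g
Target RCF = 29,432.1 + 7,400 = 36,832.1 × g
N² = 36,832.1 / (6.9316 × 10⁻⁵) = 531,365,053
N ≈ √531,365,053 ≈ 23,051.4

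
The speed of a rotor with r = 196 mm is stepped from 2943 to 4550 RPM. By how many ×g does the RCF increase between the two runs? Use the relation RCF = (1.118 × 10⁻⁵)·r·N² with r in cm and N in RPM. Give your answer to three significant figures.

2640 ×g

r = 196 mm = 19.6 cm
RCF₁ = 1.118 × 10⁻⁵ × 19.6 × (2943)² = 1.118 × 10⁻⁵ × 19.6 × 8,661,249 ≈ 1,897.9 × g
RCF₂ = 1.118 × 10⁻⁵ × 19.6 × (4550)² = 1.118 × 10⁻⁵ × 19.6 × 20,702,500 ≈ 4,536.5 × g
Increase = 4,536.5 − 1,897.9 = 2,638.6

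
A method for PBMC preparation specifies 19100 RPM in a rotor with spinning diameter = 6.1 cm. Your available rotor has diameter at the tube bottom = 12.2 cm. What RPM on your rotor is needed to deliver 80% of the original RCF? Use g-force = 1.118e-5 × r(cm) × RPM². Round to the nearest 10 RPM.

12080 RPM

Original rotor: r = 6.1 / 2 = 3.05 cm
RCF_original = 1.118 × 10⁻⁵ × 3.05 × (19100)² = 1.118 × 10⁻⁵ × 3.05 × 364,810,000 ≈ 12,439.7 × g
Target RCF = 0.8 × 12,439.7 ≈ 9,951.8 × g
Your rotor: r = 12.2 / 2 = 6.1 cm
9,951.8 = 1.118 × 10⁻⁵ × 6.1 × N²
N² = 9,951.8 / (6.8198 × 10⁻⁵) = 145,925,100
N ≈ √145,925,100 ≈ 12,079.9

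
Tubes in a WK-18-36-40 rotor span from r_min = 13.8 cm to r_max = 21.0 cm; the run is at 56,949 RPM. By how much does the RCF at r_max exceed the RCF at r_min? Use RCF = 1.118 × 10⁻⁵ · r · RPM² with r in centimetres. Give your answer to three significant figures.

261000 × g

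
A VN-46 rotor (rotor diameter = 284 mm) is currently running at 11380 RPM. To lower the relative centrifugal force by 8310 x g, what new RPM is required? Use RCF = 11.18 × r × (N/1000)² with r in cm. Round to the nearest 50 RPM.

r = 284 mm / 2 = 142 mm = 14.2 cm
Current RCF = 11.18 × 14.2 × (11.38)² = 11.18 × 14.2 × 129.5044 ≈ 20,559.6 × g
Target RCF = 20,559.6 − 8,310 = 12,249.6 × g
(N/1000)² = 12,249.6 / 158.756 = 77.15992
N = 1000 × √77.15992 ≈ 8,784.1

N₂ ≈ 8800 RPM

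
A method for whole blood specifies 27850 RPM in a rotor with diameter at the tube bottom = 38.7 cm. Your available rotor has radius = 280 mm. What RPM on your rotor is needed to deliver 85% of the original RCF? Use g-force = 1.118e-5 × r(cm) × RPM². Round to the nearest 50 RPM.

≈ 21350 RPM

Original rotor: r = 38.7 / 2 = 19.35 cm
RCF = 1.118 × 10⁻⁵ × r × N²
RCF_original = 1.118 × 10⁻⁵ × 19.35 × (27850)² = 1.118 × 10⁻⁵ × 19.35 × 775,622,500 ≈ 167,792.7 × g
Target RCF = 0.85 × 167,792.7 ≈ 142,623.8 × g
Your rotor: r = 280 mm = 28.0 cm
142,623.8 = 1.118 × 10⁻⁵ × 28 × N²
N² = 142,623.8 / (31.304 × 10⁻⁵) = 455,608,868
N ≈ √455,608,868 ≈ 21,345.0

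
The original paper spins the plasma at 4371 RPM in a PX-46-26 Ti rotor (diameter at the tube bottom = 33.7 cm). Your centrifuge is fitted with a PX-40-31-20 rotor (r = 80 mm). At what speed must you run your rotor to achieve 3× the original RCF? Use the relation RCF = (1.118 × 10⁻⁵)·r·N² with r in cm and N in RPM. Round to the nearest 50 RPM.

11000 RPM

Original rotor: r = 33.7 / 2 = 16.85 cm
RCF = 1.118 × 10⁻⁵ × r × N²
RCF_original = 1.118 × 10⁻⁵ × 16.85 × (4371)² = 1.118 × 10⁻⁵ × 16.85 × 19,105,641 ≈ 3,599.2 × g
Target RCF = 3 × 3,599.2 ≈ 10,797.6 × g
Your rotor: r = 80 mm = 8.0 cm
10,797.6 = 1.118 × 10⁻⁵ × 8 × N²
N² = 10,797.6 / (8.944 × 10⁻⁵) = 120,724,508
N ≈ √120,724,508 ≈ 10,987.5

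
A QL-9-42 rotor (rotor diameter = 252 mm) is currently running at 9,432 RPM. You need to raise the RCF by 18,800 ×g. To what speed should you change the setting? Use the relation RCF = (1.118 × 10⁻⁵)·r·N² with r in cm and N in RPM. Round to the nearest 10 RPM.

14910 RPM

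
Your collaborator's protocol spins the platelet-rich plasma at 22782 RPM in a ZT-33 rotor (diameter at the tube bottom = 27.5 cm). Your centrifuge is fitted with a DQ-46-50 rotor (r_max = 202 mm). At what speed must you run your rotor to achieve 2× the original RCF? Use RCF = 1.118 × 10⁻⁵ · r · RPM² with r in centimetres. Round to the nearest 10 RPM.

≈ 26580 RPM

Original rotor: r = 27.5 / 2 = 13.75 cm
RCF_original = 1.118 × 10⁻⁵ × 13.75 × (22782)² = 1.118 × 10⁻⁵ × 13.75 × 519,019,524 ≈ 79,786.3 × g
Target RCF = 2 × 79,786.3 ≈ 159,572.6 × g
Your rotor: r = 202 mm = 20.2 cm
159,572.6 = 1.118 × 10⁻⁵ × 20.2 × N²
N² = 159,572.6 / (22.5836 × 10⁻⁵) = 706,586,195
N ≈ √706,586,195 ≈ 26,581.7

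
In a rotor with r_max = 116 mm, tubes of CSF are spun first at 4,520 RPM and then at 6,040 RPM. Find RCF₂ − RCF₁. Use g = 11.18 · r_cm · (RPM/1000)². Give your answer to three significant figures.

2080 × g

r = 116 mm = 11.6 cm
RCF₁ = 11.18 × 11.6 × (4.52)² = 11.18 × 11.6 × 20.4304 ≈ 2,649.6 × g
RCF₂ = 11.18 × 11.6 × (6.04)² = 11.18 × 11.6 × 36.4816 ≈ 4,731.2 × g
Increase = 4,731.2 − 2,649.6 = 2,081.6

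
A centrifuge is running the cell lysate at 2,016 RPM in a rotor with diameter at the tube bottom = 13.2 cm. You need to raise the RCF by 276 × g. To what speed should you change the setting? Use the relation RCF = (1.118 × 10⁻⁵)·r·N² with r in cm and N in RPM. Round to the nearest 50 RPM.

2800 RPM

r = 13.2 / 2 = 6.6 cm
Current RCF = 1.118 × 10⁻⁵ × 6.6 × (2016)² = 1.118 × 10⁻⁵ × 6.6 × 4,064,256 ≈ 299.9 × g
Target RCF = 299.9 + 276 = 575.9 × g
N² = 575.9 / (7.3788 × 10⁻⁵) = 7,804,792
N ≈ √7,804,792 ≈ 2,793.7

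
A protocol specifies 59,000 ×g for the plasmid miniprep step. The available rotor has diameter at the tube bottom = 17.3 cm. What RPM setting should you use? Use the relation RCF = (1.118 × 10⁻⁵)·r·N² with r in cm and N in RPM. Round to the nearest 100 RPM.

r = 17.3 / 2 = 8.65 cm
59,000 = 1.118 × 10⁻⁵ × 8.65 × N²
N² = 59,000 / (9.6707 × 10⁻⁵) = 610,090,273
N ≈ √610,090,273 ≈ 24,700.0

≈ 24700 RPM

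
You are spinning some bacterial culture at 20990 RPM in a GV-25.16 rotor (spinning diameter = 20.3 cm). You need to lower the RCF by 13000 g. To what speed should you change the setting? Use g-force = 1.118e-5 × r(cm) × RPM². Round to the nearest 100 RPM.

r = 20.3 / 2 = 10.15 cm
Current RCF = 1.118 × 10⁻⁵ × 10.15 × (20990)² = 1.118 × 10⁻⁵ × 10.15 × 440,580,100 ≈ 49,995.7 × g
Target RCF = 49,995.7 − 13,000 = 36,995.7 × g
N² = 36,995.7 / (11.3477 × 10⁻⁵) = 326,019,370
N ≈ √326,019,370 ≈ 18,056.0

≈ 18100 RPM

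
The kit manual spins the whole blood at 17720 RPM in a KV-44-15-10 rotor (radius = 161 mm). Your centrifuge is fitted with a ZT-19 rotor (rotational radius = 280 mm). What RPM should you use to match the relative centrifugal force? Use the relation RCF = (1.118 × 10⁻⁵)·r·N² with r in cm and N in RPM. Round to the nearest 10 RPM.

≈ 13440 RPM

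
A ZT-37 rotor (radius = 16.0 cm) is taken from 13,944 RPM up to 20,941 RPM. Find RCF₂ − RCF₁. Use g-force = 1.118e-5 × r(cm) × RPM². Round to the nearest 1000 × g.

RCF₁ = 1.118 × 10⁻⁵ × 16 × (13944)² = 1.118 × 10⁻⁵ × 16 × 194,435,136 ≈ 34,780.6 × g
RCF₂ = 1.118 × 10⁻⁵ × 16 × (20941)² = 1.118 × 10⁻⁵ × 16 × 438,525,481 ≈ 78,443.4 × g
Increase = 78,443.4 − 34,780.6 = 43,662.8

44000 x g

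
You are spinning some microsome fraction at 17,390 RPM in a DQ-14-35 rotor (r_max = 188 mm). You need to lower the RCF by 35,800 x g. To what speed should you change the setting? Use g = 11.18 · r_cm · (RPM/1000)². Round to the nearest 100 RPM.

r = 188 mm = 18.8 cm
Current RCF = 11.18 × 18.8 × (17.39)² = 11.18 × 18.8 × 302.4121 ≈ 63,562.2 × g
Target RCF = 63,562.2 − 35,800 = 27,762.2 × g
(N/1000)² = 27,762.2 / 210.184 = 132.0852
N = 1000 × √132.0852 ≈ 11,492.8

11500 RPM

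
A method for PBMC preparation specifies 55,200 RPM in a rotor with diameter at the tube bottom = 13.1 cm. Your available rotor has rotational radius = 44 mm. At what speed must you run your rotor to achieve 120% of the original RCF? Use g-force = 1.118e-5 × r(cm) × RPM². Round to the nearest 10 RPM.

73780 RPM

Original rotor: r = 13.1 / 2 = 6.55 cm
RCF_original = 1.118 × 10⁻⁵ × 6.55 × (55200)² = 1.118 × 10⁻⁵ × 6.55 × 3,047,040,000 ≈ 223,131.7 × g
Target RCF = 1.2 × 223,131.7 ≈ 267,758 × g
Your rotor: r = 44 mm = 4.4 cm
267,758 = 1.118 × 10⁻⁵ × 4.4 × N²
N² = 267,758 / (4.9192 × 10⁻⁵) = 5,443,120,833
N ≈ √5,443,120,833 ≈ 73,777.5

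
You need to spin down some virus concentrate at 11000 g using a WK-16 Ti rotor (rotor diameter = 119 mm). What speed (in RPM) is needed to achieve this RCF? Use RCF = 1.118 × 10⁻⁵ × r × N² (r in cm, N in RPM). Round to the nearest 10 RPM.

N ≈ 12860 RPM

r = 119 mm / 2 = 59.5 mm = 5.95 cm
RCF = 1.118 × 10⁻⁵ × r × N²
11,000 = 1.118 × 10⁻⁵ × 5.95 × N²
N² = 11,000 / (6.6521 × 10⁻⁵) = 165,361,314
N ≈ √165,361,314 ≈ 12,859.3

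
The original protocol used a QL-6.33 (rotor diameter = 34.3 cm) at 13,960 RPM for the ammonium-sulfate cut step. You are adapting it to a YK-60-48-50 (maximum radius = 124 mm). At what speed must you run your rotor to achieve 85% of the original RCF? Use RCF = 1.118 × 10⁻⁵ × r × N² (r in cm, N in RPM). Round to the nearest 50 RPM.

15150 RPM

Original rotor: r = 34.3 / 2 = 17.15 cm
RCF_original = 1.118 × 10⁻⁵ × 17.15 × (13960)² = 1.118 × 10⁻⁵ × 17.15 × 194,881,600 ≈ 37,366 × g
Target RCF = 0.85 × 37,366 ≈ 31,761.1 × g
Your rotor: r = 124 mm = 12.4 cm
31,761.1 = 1.118 × 10⁻⁵ × 12.4 × N²
N² = 31,761.1 / (13.8632 × 10⁻⁵) = 229,103,670
N ≈ √229,103,670 ≈ 15,136.2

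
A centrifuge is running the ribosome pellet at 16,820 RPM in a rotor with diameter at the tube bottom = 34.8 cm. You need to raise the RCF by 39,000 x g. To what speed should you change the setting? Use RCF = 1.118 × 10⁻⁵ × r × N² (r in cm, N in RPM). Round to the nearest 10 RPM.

≈ 21990 RPM

r = 34.8 / 2 = 17.4 cm
Current RCF = 1.118 × 10⁻⁵ × 17.4 × (16820)² = 1.118 × 10⁻⁵ × 17.4 × 282,912,400 ≈ 55,035.5 × g
Target RCF = 55,035.5 + 39,000 = 94,035.5 × g
N² = 94,035.5 / (19.4532 × 10⁻⁵) = 483,393,478
N ≈ √483,393,478 ≈ 21,986.2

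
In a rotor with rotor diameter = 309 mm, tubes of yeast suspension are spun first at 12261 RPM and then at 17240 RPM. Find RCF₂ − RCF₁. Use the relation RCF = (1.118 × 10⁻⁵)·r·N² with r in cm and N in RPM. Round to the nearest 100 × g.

≈ 25400 ×g

r = 309 mm / 2 = 154.5 mm = 15.45 cm
RCF₁ = 1.118 × 10⁻⁵ × 15.45 × (12261)² = 1.118 × 10⁻⁵ × 15.45 × 150,332,121 ≈ 25,967 × g
RCF₂ = 1.118 × 10⁻⁵ × 15.45 × (17240)² = 1.118 × 10⁻⁵ × 15.45 × 297,217,600 ≈ 51,338.7 × g
Increase = 51,338.7 − 25,967 = 25,371.7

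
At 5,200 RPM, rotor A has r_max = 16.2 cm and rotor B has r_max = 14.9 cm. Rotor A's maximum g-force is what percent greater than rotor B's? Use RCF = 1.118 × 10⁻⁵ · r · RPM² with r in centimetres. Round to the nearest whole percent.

9%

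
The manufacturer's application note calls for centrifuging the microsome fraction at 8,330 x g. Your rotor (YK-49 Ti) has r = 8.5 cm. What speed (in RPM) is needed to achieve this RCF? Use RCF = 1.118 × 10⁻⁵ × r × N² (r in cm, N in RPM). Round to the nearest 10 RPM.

≈ 9360 RPM

8,330 = 1.118 × 10⁻⁵ × 8.5 × N²
N² = 8,330 / (9.503 × 10⁻⁵) = 87,656,530
N ≈ √87,656,530 ≈ 9,362.5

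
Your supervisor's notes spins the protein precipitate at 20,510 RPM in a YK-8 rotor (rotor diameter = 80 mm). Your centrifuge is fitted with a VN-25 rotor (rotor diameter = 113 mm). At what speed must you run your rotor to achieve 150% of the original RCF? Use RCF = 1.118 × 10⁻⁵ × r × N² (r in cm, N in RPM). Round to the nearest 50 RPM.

≈ 21150 RPM

Original rotor: r = 80 mm / 2 = 40 mm = 4 cm
RCF_original = 1.118 × 10⁻⁵ × 4 × (20510)² = 1.118 × 10⁻⁵ × 4 × 420,660,100 ≈ 18,811.9 × g
Target RCF = 1.5 × 18,811.9 ≈ 28,217.9 × g
Your rotor: r = 113 mm / 2 = 56.5 mm = 5.65 cm
28,217.9 = 1.118 × 10⁻⁵ × 5.65 × N²
N² = 28,217.9 / (6.3167 × 10⁻⁵) = 446,719,015
N ≈ √446,719,015 ≈ 21,135.7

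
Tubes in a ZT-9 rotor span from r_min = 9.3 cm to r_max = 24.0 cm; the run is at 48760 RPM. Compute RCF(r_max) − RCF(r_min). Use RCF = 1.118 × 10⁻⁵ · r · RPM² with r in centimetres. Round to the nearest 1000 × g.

ΔRCF = 1.118 × 10⁻⁵ × (r_max − r_min) × N² = 1.118 × 10⁻⁵ × 14.7 × 2,377,537,600 ≈ 390,738.8

≈ 391000 ×g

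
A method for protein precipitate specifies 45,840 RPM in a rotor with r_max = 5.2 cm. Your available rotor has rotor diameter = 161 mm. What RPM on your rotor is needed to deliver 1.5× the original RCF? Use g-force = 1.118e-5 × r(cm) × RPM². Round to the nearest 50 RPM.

RCF_original = 1.118 × 10⁻⁵ × 5.2 × (45840)² = 1.118 × 10⁻⁵ × 5.2 × 2,101,305,600 ≈ 122,161.5 × g
Target RCF = 1.5 × 122,161.5 ≈ 183,242.2 × g
Your rotor: r = 161 mm / 2 = 80.5 mm = 8.05 cm
183,242.2 = 1.118 × 10⁻⁵ × 8.05 × N²
N² = 183,242.2 / (8.9999 × 10⁻⁵) = 2,036,047,067
N ≈ √2,036,047,067 ≈ 45,122.6

45100 RPM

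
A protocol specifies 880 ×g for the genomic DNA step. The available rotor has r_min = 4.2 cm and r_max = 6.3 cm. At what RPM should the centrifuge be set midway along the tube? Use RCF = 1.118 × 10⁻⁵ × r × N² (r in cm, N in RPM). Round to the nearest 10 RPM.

r_avg = (4.2 + 6.3) / 2 = 5.25 cm
RCF = 1.118 × 10⁻⁵ × r × N²
880 = 1.118 × 10⁻⁵ × 5.25 × N²
N² = 880 / (5.8695 × 10⁻⁵) = 14,992,759
N ≈ √14,992,759 ≈ 3,872.0

≈ 3870 RPM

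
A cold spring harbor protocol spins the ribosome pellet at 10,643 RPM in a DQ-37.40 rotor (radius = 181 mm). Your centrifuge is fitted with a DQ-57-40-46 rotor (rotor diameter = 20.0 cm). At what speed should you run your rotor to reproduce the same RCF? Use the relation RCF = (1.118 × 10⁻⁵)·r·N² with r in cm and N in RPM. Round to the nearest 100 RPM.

Original rotor: r = 181 mm = 18.1 cm
RCF_original = 1.118 × 10⁻⁵ × 18.1 × (10643)² = 1.118 × 10⁻⁵ × 18.1 × 113,273,449 ≈ 22,921.8 × g
Your rotor: r = 20.0 / 2 = 10 cm
22,921.8 = 1.118 × 10⁻⁵ × 10 × N²
N² = 22,921.8 / (11.18 × 10⁻⁵) = 205,025,045
N ≈ √205,025,045 ≈ 14,318.7

14300 RPM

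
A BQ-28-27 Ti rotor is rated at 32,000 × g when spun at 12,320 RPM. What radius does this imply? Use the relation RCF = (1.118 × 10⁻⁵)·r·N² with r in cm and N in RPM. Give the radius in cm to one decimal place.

32000 = 1.118 × 10⁻⁵ × r × (12320)²
r = 32000 / (1.118 × 10⁻⁵ × 151,782,400) = 32000 / 1696.927 ≈ 18.858 cm

18.9 cm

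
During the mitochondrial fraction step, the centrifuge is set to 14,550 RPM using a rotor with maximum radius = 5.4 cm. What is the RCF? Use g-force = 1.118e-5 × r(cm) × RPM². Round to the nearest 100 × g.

≈ 12800 g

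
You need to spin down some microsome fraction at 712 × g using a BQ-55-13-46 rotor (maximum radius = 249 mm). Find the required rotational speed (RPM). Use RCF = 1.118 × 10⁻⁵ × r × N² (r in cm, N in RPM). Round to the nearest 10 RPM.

r = 249 mm = 24.9 cm
712 = 1.118 × 10⁻⁵ × 24.9 × N²
N² = 712 / (27.8382 × 10⁻⁵) = 2,557,637
N ≈ √2,557,637 ≈ 1,599.3

N ≈ 1600 RPM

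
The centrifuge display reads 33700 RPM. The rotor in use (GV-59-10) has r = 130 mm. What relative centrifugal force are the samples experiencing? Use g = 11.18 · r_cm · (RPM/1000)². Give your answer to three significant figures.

≈ 165000 g

r = 130 mm = 13.0 cm
RCF = 11.18 × r × (N/1000)²
RCF = 11.18 × 13 × (33.7)² = 11.18 × 13 × 1,135.69 ≈ 165,061.2 × g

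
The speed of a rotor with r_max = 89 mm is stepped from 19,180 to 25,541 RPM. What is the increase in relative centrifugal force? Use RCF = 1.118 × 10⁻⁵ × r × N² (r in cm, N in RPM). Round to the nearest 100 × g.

28300 g

r = 89 mm = 8.9 cm
RCF₁ = 1.118 × 10⁻⁵ × 8.9 × (19180)² = 1.118 × 10⁻⁵ × 8.9 × 367,872,400 ≈ 36,604 × g
RCF₂ = 1.118 × 10⁻⁵ × 8.9 × (25541)² = 1.118 × 10⁻⁵ × 8.9 × 652,342,681 ≈ 64,909.4 × g
Increase = 64,909.4 − 36,604 = 28,305.4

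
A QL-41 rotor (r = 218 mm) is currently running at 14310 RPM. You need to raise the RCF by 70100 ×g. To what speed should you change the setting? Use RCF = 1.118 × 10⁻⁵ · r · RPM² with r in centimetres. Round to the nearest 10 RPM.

N₂ ≈ 22190 RPM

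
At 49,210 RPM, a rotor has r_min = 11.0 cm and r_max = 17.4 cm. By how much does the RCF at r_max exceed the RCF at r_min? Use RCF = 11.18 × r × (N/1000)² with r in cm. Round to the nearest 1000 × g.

ΔRCF = 11.18 × (r_max − r_min) × (N/1000)² = 11.18 × 6.4 × 2,421.6241 ≈ 173,272

173000 g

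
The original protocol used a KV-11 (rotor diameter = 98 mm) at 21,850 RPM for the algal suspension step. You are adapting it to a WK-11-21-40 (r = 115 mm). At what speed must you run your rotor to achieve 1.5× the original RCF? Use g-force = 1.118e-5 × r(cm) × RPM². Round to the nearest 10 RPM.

17470 RPM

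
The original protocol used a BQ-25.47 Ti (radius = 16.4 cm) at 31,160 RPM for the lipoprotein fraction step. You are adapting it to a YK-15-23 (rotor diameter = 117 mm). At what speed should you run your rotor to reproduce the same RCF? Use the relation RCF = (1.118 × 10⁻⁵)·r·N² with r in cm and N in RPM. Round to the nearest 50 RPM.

≈ 52150 RPM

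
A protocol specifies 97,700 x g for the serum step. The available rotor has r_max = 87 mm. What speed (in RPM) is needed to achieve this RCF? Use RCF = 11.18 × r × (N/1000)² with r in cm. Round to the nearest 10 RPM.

r = 87 mm = 8.7 cm
97,700 = 11.18 × 8.7 × (N/1000)²
(N/1000)² = 97,700 / 97.266 = 1004.462
N = 1000 × √1004.462 ≈ 31,693.2

≈ 31690 RPM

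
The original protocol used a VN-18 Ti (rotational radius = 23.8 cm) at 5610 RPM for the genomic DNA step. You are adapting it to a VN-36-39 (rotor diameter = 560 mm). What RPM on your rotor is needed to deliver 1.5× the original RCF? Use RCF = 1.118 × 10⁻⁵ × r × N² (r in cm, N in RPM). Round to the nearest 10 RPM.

RCF_original = 1.118 × 10⁻⁵ × 23.8 × (5610)² = 1.118 × 10⁻⁵ × 23.8 × 31,472,100 ≈ 8,374.2 × g
Target RCF = 1.5 × 8,374.2 ≈ 12,561.3 × g
Your rotor: r = 560 mm / 2 = 280 mm = 28 cm
12,561.3 = 1.118 × 10⁻⁵ × 28 × N²
N² = 12,561.3 / (31.304 × 10⁻⁵) = 40,126,821
N ≈ √40,126,821 ≈ 6,334.6

≈ 6330 RPM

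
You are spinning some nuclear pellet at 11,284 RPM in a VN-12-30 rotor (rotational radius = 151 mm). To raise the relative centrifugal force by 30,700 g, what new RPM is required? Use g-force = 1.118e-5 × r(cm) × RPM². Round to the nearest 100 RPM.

≈ 17600 RPM

r = 151 mm = 15.1 cm
Current RCF = 1.118 × 10⁻⁵ × 15.1 × (11284)² = 1.118 × 10⁻⁵ × 15.1 × 127,328,656 ≈ 21,495.4 × g
Target RCF = 21,495.4 + 30,700 = 52,195.4 × g
N² = 52,195.4 / (16.8818 × 10⁻⁵) = 309,181,485
N ≈ √309,181,485 ≈ 17,583.6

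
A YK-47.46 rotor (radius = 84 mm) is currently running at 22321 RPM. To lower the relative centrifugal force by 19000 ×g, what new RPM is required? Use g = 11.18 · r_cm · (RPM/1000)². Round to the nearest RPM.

N₂ ≈ 17202 RPM

r = 84 mm = 8.4 cm
Current RCF = 11.18 × 8.4 × (22.321)² = 11.18 × 8.4 × 498.227041 ≈ 46,789.5 × g
Target RCF = 46,789.5 − 19,000 = 27,789.5 × g
(N/1000)² = 27,789.5 / 93.912 = 295.91
N = 1000 × √295.91 ≈ 17,202.0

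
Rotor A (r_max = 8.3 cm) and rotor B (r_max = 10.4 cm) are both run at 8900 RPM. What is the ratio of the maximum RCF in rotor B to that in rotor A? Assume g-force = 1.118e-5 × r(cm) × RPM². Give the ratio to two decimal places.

1.25

At fixed N, RCF ∝ r, so RCF_B/RCF_A = r_B/r_A = 10.4 / 8.3 = 1.2530.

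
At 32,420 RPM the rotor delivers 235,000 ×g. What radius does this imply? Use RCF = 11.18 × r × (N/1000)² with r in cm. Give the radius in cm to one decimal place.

235000 = 11.18 × r × (32.42)²
r = 235000 / (11.18 × 1051.0564) = 235000 / 11750.81 ≈ 19.999 cm

≈ 20.0 cm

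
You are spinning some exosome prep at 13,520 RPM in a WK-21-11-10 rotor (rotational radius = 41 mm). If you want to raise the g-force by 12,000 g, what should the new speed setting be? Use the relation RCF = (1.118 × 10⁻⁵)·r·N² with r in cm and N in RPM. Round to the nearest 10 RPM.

N₂ ≈ 21090 RPM

r = 41 mm = 4.1 cm
Current RCF = 1.118 × 10⁻⁵ × 4.1 × (13520)² = 1.118 × 10⁻⁵ × 4.1 × 182,790,400 ≈ 8,378.7 × g
Target RCF = 8,378.7 + 12,000 = 20,378.7 × g
N² = 20,378.7 / (4.5838 × 10⁻⁵) = 444,580,915
N ≈ √444,580,915 ≈ 21,085.1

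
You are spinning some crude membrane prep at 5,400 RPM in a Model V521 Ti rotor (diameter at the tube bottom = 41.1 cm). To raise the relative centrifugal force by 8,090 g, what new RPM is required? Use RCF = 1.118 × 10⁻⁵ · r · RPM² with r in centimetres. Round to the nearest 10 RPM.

≈ 8020 RPM

r = 41.1 / 2 = 20.55 cm
Current RCF = 1.118 × 10⁻⁵ × 20.55 × (5400)² = 1.118 × 10⁻⁵ × 20.55 × 29,160,000 ≈ 6,699.5 × g
Target RCF = 6,699.5 + 8,090 = 14,789.5 × g
N² = 14,789.5 / (22.9749 × 10⁻⁵) = 64,372,424
N ≈ √64,372,424 ≈ 8,023.2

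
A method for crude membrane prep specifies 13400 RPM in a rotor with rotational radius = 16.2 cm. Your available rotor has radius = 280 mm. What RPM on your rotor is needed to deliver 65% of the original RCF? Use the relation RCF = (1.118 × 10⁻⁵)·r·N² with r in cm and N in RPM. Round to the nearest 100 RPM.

≈ 8200 RPM

RCF_original = 1.118 × 10⁻⁵ × 16.2 × (13400)² = 1.118 × 10⁻⁵ × 16.2 × 179,560,000 ≈ 32,521.2 × g
Target RCF = 0.65 × 32,521.2 ≈ 21,138.8 × g
Your rotor: r = 280 mm = 28.0 cm
21,138.8 = 1.118 × 10⁻⁵ × 28 × N²
N² = 21,138.8 / (31.304 × 10⁻⁵) = 67,527,473
N ≈ √67,527,473 ≈ 8,217.5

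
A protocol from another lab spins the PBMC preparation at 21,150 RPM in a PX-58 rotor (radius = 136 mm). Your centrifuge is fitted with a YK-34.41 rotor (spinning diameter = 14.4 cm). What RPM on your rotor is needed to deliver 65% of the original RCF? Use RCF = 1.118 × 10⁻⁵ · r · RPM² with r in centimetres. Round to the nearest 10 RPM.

Original rotor: r = 136 mm = 13.6 cm
RCF_original = 1.118 × 10⁻⁵ × 13.6 × (21150)² = 1.118 × 10⁻⁵ × 13.6 × 447,322,500 ≈ 68,014.5 × g
Target RCF = 0.65 × 68,014.5 ≈ 44,209.4 × g
Your rotor: r = 14.4 / 2 = 7.2 cm
44,209.4 = 1.118 × 10⁻⁵ × 7.2 × N²
N² = 44,209.4 / (8.0496 × 10⁻⁵) = 549,212,383
N ≈ √549,212,383 ≈ 23,435.3

23440 RPM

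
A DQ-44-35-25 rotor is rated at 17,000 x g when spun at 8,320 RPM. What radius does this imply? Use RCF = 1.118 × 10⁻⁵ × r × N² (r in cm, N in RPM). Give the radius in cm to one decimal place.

22.0 cm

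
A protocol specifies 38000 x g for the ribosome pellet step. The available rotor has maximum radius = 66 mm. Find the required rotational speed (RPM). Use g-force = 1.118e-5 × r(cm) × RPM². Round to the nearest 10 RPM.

r = 66 mm = 6.6 cm
38,000 = 1.118 × 10⁻⁵ × 6.6 × N²
N² = 38,000 / (7.3788 × 10⁻⁵) = 514,988,887
N ≈ √514,988,887 ≈ 22,693.4

N ≈ 22690 RPM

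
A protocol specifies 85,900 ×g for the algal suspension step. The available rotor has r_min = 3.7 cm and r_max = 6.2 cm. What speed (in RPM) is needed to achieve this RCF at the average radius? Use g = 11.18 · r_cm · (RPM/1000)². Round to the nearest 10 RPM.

≈ 39400 RPM

r_avg = (3.7 + 6.2) / 2 = 4.95 cm
85,900 = 11.18 × 4.95 × (N/1000)²
(N/1000)² = 85,900 / 55.341 = 1552.195
N = 1000 × √1552.195 ≈ 39,397.9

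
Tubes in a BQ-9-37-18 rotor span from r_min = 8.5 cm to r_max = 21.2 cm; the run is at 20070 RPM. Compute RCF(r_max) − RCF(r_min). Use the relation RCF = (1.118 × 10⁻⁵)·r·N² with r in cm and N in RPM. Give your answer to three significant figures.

57200 ×g

ΔRCF = 1.118 × 10⁻⁵ × (r_max − r_min) × N² = 1.118 × 10⁻⁵ × 12.7 × 402,804,900 ≈ 57,192.7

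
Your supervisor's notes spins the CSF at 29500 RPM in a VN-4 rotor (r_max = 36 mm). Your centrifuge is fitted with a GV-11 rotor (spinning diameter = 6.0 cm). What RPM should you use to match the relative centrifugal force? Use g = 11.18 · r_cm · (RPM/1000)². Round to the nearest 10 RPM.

≈ 32320 RPM

Original rotor: r = 36 mm = 3.6 cm
RCF_original = 11.18 × 3.6 × (29.5)² = 11.18 × 3.6 × 870.25 ≈ 35,025.8 × g
Your rotor: r = 6.0 / 2 = 3 cm
35,025.8 = 11.18 × 3 × (N/1000)²
(N/1000)² = 35,025.8 / 33.54 = 1044.299
N = 1000 × √1044.299 ≈ 32,315.6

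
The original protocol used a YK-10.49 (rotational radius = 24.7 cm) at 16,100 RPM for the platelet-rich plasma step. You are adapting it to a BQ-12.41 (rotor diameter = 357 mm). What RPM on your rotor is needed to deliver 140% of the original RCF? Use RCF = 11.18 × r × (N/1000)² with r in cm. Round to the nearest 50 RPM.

RCF_original = 11.18 × 24.7 × (16.1)² = 11.18 × 24.7 × 259.21 ≈ 71,579.8 × g
Target RCF = 1.4 × 71,579.8 ≈ 100,211.7 × g
Your rotor: r = 357 mm / 2 = 178.5 mm = 17.85 cm
100,211.7 = 11.18 × 17.85 × (N/1000)²
(N/1000)² = 100,211.7 / 199.563 = 502.1557
N = 1000 × √502.1557 ≈ 22,408.8

≈ 22400 RPM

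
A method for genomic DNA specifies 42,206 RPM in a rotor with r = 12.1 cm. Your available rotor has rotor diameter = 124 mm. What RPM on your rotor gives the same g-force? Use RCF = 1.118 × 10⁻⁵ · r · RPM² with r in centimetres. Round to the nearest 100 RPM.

≈ 59000 RPM

RCF = 1.118 × 10⁻⁵ × r × N²
RCF_original = 1.118 × 10⁻⁵ × 12.1 × (42206)² = 1.118 × 10⁻⁵ × 12.1 × 1,781,346,436 ≈ 240,977 × g
Your rotor: r = 124 mm / 2 = 62 mm = 6.2 cm
240,977 = 1.118 × 10⁻⁵ × 6.2 × N²
N² = 240,977 / (6.9316 × 10⁻⁵) = 3,476,498,932
N ≈ √3,476,498,932 ≈ 58,961.8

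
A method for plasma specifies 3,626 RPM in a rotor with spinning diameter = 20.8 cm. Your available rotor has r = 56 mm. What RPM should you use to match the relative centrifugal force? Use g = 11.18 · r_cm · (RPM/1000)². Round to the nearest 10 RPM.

Original rotor: r = 20.8 / 2 = 10.4 cm
RCF_original = 11.18 × 10.4 × (3.626)² = 11.18 × 10.4 × 13.147876 ≈ 1,528.7 × g
Your rotor: r = 56 mm = 5.6 cm
1,528.7 = 11.18 × 5.6 × (N/1000)²
(N/1000)² = 1,528.7 / 62.608 = 24.41701
N = 1000 × √24.41701 ≈ 4,941.4

4940 RPM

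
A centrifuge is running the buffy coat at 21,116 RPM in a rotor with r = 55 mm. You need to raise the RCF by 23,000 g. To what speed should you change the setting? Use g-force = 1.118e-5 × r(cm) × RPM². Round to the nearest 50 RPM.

28650 RPM

r = 55 mm = 5.5 cm
Current RCF = 1.118 × 10⁻⁵ × 5.5 × (21116)² = 1.118 × 10⁻⁵ × 5.5 × 445,885,456 ≈ 27,417.5 × g
Target RCF = 27,417.5 + 23,000 = 50,417.5 × g
N² = 50,417.5 / (6.149 × 10⁻⁵) = 819,930,070
N ≈ √819,930,070 ≈ 28,634.4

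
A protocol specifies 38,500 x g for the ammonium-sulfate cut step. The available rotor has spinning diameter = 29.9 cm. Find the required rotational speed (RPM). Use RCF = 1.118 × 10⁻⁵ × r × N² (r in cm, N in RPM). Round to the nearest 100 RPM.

≈ 15200 RPM

r = 29.9 / 2 = 14.95 cm
RCF = 1.118 × 10⁻⁵ × r × N²
38,500 = 1.118 × 10⁻⁵ × 14.95 × N²
N² = 38,500 / (16.7141 × 10⁻⁵) = 230,344,440
N ≈ √230,344,440 ≈ 15,177.1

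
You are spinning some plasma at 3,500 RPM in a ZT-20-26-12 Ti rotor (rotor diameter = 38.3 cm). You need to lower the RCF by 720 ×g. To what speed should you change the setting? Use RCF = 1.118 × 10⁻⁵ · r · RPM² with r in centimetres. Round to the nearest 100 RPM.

≈ 3000 RPM

r = 38.3 / 2 = 19.15 cm
Current RCF = 1.118 × 10⁻⁵ × 19.15 × (3500)² = 1.118 × 10⁻⁵ × 19.15 × 12,250,000 ≈ 2,622.7 × g
Target RCF = 2,622.7 − 720 = 1,902.7 × g
N² = 1,902.7 / (21.4097 × 10⁻⁵) = 8,887,093
N ≈ √8,887,093 ≈ 2,981.1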